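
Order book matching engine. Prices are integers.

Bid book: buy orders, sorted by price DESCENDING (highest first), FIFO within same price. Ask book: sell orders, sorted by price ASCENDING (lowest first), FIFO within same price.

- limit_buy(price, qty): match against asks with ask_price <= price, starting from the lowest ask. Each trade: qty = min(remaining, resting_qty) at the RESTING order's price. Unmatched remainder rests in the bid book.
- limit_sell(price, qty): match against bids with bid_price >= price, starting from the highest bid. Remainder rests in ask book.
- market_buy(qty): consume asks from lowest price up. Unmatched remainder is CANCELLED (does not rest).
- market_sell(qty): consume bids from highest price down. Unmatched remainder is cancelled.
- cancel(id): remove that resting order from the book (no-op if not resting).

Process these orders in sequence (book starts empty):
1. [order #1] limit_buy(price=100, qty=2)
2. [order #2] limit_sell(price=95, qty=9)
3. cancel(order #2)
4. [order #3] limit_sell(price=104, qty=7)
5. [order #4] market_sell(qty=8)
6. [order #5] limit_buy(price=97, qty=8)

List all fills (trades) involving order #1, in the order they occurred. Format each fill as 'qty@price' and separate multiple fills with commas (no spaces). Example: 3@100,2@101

Answer: 2@100

Derivation:
After op 1 [order #1] limit_buy(price=100, qty=2): fills=none; bids=[#1:2@100] asks=[-]
After op 2 [order #2] limit_sell(price=95, qty=9): fills=#1x#2:2@100; bids=[-] asks=[#2:7@95]
After op 3 cancel(order #2): fills=none; bids=[-] asks=[-]
After op 4 [order #3] limit_sell(price=104, qty=7): fills=none; bids=[-] asks=[#3:7@104]
After op 5 [order #4] market_sell(qty=8): fills=none; bids=[-] asks=[#3:7@104]
After op 6 [order #5] limit_buy(price=97, qty=8): fills=none; bids=[#5:8@97] asks=[#3:7@104]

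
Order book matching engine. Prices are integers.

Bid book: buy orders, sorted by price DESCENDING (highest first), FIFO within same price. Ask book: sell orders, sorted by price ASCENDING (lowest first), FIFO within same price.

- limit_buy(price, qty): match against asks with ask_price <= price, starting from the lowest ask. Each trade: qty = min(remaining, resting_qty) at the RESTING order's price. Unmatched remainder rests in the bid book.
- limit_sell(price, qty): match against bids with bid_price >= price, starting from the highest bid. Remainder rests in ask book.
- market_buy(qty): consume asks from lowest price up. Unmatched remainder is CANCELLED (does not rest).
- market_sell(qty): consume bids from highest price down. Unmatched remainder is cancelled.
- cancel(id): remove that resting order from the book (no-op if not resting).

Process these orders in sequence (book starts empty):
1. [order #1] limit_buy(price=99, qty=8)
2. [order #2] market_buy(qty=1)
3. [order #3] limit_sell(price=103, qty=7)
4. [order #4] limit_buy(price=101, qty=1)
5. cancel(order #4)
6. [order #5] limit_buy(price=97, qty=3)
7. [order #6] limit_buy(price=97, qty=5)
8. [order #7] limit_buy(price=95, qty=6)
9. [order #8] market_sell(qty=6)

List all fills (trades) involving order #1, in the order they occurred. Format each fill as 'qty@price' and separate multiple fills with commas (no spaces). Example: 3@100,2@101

Answer: 6@99

Derivation:
After op 1 [order #1] limit_buy(price=99, qty=8): fills=none; bids=[#1:8@99] asks=[-]
After op 2 [order #2] market_buy(qty=1): fills=none; bids=[#1:8@99] asks=[-]
After op 3 [order #3] limit_sell(price=103, qty=7): fills=none; bids=[#1:8@99] asks=[#3:7@103]
After op 4 [order #4] limit_buy(price=101, qty=1): fills=none; bids=[#4:1@101 #1:8@99] asks=[#3:7@103]
After op 5 cancel(order #4): fills=none; bids=[#1:8@99] asks=[#3:7@103]
After op 6 [order #5] limit_buy(price=97, qty=3): fills=none; bids=[#1:8@99 #5:3@97] asks=[#3:7@103]
After op 7 [order #6] limit_buy(price=97, qty=5): fills=none; bids=[#1:8@99 #5:3@97 #6:5@97] asks=[#3:7@103]
After op 8 [order #7] limit_buy(price=95, qty=6): fills=none; bids=[#1:8@99 #5:3@97 #6:5@97 #7:6@95] asks=[#3:7@103]
After op 9 [order #8] market_sell(qty=6): fills=#1x#8:6@99; bids=[#1:2@99 #5:3@97 #6:5@97 #7:6@95] asks=[#3:7@103]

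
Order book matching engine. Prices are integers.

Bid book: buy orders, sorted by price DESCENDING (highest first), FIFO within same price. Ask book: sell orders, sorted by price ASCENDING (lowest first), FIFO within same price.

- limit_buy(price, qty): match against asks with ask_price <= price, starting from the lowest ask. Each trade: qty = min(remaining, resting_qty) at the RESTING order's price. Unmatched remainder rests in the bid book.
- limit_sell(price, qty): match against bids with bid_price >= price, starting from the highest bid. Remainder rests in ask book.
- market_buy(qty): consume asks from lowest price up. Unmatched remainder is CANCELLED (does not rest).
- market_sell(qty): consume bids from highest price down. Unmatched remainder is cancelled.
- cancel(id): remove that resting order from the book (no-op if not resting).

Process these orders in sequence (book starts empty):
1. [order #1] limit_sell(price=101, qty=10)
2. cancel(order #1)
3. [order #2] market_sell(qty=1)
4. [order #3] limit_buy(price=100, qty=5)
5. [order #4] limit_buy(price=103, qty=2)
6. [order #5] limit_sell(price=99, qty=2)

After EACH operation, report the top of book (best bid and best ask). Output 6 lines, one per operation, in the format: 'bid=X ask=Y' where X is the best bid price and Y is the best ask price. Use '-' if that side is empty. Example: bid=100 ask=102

Answer: bid=- ask=101
bid=- ask=-
bid=- ask=-
bid=100 ask=-
bid=103 ask=-
bid=100 ask=-

Derivation:
After op 1 [order #1] limit_sell(price=101, qty=10): fills=none; bids=[-] asks=[#1:10@101]
After op 2 cancel(order #1): fills=none; bids=[-] asks=[-]
After op 3 [order #2] market_sell(qty=1): fills=none; bids=[-] asks=[-]
After op 4 [order #3] limit_buy(price=100, qty=5): fills=none; bids=[#3:5@100] asks=[-]
After op 5 [order #4] limit_buy(price=103, qty=2): fills=none; bids=[#4:2@103 #3:5@100] asks=[-]
After op 6 [order #5] limit_sell(price=99, qty=2): fills=#4x#5:2@103; bids=[#3:5@100] asks=[-]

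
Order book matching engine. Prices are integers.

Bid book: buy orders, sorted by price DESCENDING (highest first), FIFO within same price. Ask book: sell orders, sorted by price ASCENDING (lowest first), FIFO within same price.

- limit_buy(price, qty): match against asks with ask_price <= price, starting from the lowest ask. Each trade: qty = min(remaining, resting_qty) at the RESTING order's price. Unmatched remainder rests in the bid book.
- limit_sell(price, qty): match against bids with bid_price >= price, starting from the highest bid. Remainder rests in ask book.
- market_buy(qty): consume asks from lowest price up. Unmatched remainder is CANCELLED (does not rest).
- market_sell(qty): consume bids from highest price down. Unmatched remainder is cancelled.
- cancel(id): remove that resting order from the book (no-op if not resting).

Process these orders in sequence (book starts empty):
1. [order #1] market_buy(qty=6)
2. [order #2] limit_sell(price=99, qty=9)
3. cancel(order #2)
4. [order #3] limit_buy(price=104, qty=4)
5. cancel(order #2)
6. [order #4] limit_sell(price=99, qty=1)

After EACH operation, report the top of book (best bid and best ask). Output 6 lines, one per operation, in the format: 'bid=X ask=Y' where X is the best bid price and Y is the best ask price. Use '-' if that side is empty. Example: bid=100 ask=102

After op 1 [order #1] market_buy(qty=6): fills=none; bids=[-] asks=[-]
After op 2 [order #2] limit_sell(price=99, qty=9): fills=none; bids=[-] asks=[#2:9@99]
After op 3 cancel(order #2): fills=none; bids=[-] asks=[-]
After op 4 [order #3] limit_buy(price=104, qty=4): fills=none; bids=[#3:4@104] asks=[-]
After op 5 cancel(order #2): fills=none; bids=[#3:4@104] asks=[-]
After op 6 [order #4] limit_sell(price=99, qty=1): fills=#3x#4:1@104; bids=[#3:3@104] asks=[-]

Answer: bid=- ask=-
bid=- ask=99
bid=- ask=-
bid=104 ask=-
bid=104 ask=-
bid=104 ask=-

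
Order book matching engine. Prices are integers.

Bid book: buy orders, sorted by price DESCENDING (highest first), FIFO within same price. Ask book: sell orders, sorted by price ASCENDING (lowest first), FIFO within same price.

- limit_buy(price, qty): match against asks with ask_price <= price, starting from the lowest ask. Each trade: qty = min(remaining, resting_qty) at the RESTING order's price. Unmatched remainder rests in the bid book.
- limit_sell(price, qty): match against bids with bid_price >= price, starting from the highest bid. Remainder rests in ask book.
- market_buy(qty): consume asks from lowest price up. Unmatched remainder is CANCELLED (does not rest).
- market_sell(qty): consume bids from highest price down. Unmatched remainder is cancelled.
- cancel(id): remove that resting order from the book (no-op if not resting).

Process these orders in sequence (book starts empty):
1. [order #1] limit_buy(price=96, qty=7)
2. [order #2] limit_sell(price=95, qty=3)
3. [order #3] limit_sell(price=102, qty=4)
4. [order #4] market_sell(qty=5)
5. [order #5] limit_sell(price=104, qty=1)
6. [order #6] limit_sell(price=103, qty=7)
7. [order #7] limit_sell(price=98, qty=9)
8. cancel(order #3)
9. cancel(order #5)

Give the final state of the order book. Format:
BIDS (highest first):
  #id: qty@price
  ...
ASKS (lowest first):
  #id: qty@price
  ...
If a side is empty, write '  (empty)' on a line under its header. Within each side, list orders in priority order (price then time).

After op 1 [order #1] limit_buy(price=96, qty=7): fills=none; bids=[#1:7@96] asks=[-]
After op 2 [order #2] limit_sell(price=95, qty=3): fills=#1x#2:3@96; bids=[#1:4@96] asks=[-]
After op 3 [order #3] limit_sell(price=102, qty=4): fills=none; bids=[#1:4@96] asks=[#3:4@102]
After op 4 [order #4] market_sell(qty=5): fills=#1x#4:4@96; bids=[-] asks=[#3:4@102]
After op 5 [order #5] limit_sell(price=104, qty=1): fills=none; bids=[-] asks=[#3:4@102 #5:1@104]
After op 6 [order #6] limit_sell(price=103, qty=7): fills=none; bids=[-] asks=[#3:4@102 #6:7@103 #5:1@104]
After op 7 [order #7] limit_sell(price=98, qty=9): fills=none; bids=[-] asks=[#7:9@98 #3:4@102 #6:7@103 #5:1@104]
After op 8 cancel(order #3): fills=none; bids=[-] asks=[#7:9@98 #6:7@103 #5:1@104]
After op 9 cancel(order #5): fills=none; bids=[-] asks=[#7:9@98 #6:7@103]

Answer: BIDS (highest first):
  (empty)
ASKS (lowest first):
  #7: 9@98
  #6: 7@103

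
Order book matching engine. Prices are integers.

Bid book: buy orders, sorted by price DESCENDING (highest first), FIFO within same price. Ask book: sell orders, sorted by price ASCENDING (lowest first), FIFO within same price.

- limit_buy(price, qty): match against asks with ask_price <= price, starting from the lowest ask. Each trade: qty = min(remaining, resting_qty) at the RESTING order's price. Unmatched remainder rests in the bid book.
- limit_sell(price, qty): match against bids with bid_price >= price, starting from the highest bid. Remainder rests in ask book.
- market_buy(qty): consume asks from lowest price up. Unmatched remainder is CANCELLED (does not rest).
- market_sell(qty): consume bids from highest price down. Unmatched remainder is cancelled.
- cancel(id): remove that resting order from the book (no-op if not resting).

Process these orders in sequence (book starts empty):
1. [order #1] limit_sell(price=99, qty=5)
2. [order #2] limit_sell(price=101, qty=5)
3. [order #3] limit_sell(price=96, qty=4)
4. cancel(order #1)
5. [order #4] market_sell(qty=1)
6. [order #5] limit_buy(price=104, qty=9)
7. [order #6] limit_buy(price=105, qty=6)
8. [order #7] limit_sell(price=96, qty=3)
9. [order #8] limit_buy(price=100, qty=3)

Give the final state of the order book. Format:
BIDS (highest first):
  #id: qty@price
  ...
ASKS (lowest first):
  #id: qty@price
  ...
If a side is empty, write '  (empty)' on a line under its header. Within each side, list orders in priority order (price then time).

Answer: BIDS (highest first):
  #6: 3@105
  #8: 3@100
ASKS (lowest first):
  (empty)

Derivation:
After op 1 [order #1] limit_sell(price=99, qty=5): fills=none; bids=[-] asks=[#1:5@99]
After op 2 [order #2] limit_sell(price=101, qty=5): fills=none; bids=[-] asks=[#1:5@99 #2:5@101]
After op 3 [order #3] limit_sell(price=96, qty=4): fills=none; bids=[-] asks=[#3:4@96 #1:5@99 #2:5@101]
After op 4 cancel(order #1): fills=none; bids=[-] asks=[#3:4@96 #2:5@101]
After op 5 [order #4] market_sell(qty=1): fills=none; bids=[-] asks=[#3:4@96 #2:5@101]
After op 6 [order #5] limit_buy(price=104, qty=9): fills=#5x#3:4@96 #5x#2:5@101; bids=[-] asks=[-]
After op 7 [order #6] limit_buy(price=105, qty=6): fills=none; bids=[#6:6@105] asks=[-]
After op 8 [order #7] limit_sell(price=96, qty=3): fills=#6x#7:3@105; bids=[#6:3@105] asks=[-]
After op 9 [order #8] limit_buy(price=100, qty=3): fills=none; bids=[#6:3@105 #8:3@100] asks=[-]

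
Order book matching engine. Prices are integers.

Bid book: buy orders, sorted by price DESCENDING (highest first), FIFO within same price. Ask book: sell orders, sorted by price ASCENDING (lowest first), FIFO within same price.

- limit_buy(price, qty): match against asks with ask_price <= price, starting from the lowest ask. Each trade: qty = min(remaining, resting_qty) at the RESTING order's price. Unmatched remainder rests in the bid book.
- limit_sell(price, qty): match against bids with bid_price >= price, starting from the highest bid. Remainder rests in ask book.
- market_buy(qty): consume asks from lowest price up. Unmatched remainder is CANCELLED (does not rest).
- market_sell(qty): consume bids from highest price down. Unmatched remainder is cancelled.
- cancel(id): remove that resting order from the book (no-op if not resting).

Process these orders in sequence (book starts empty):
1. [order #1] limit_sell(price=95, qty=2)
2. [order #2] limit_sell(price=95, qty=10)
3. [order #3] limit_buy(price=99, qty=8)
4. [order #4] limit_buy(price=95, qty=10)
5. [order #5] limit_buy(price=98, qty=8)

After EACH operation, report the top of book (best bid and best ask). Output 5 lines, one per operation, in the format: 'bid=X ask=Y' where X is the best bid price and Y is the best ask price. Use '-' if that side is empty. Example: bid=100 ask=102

After op 1 [order #1] limit_sell(price=95, qty=2): fills=none; bids=[-] asks=[#1:2@95]
After op 2 [order #2] limit_sell(price=95, qty=10): fills=none; bids=[-] asks=[#1:2@95 #2:10@95]
After op 3 [order #3] limit_buy(price=99, qty=8): fills=#3x#1:2@95 #3x#2:6@95; bids=[-] asks=[#2:4@95]
After op 4 [order #4] limit_buy(price=95, qty=10): fills=#4x#2:4@95; bids=[#4:6@95] asks=[-]
After op 5 [order #5] limit_buy(price=98, qty=8): fills=none; bids=[#5:8@98 #4:6@95] asks=[-]

Answer: bid=- ask=95
bid=- ask=95
bid=- ask=95
bid=95 ask=-
bid=98 ask=-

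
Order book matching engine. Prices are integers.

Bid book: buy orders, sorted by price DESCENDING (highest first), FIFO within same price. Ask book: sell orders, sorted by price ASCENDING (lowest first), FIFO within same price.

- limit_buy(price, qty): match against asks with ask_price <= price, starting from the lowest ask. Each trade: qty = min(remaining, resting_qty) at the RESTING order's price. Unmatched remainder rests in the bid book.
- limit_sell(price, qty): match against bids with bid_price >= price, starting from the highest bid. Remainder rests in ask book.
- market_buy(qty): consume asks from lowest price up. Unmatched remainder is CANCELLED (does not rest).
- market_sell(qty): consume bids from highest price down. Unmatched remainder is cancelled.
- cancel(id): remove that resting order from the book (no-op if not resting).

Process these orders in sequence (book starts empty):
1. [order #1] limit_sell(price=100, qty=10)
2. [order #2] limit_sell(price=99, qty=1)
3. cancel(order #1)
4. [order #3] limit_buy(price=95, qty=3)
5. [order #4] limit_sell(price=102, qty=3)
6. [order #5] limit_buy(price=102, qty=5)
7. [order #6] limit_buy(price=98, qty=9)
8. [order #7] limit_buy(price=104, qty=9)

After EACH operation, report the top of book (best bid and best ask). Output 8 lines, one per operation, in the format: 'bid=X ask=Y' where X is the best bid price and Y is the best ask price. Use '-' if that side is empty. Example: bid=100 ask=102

After op 1 [order #1] limit_sell(price=100, qty=10): fills=none; bids=[-] asks=[#1:10@100]
After op 2 [order #2] limit_sell(price=99, qty=1): fills=none; bids=[-] asks=[#2:1@99 #1:10@100]
After op 3 cancel(order #1): fills=none; bids=[-] asks=[#2:1@99]
After op 4 [order #3] limit_buy(price=95, qty=3): fills=none; bids=[#3:3@95] asks=[#2:1@99]
After op 5 [order #4] limit_sell(price=102, qty=3): fills=none; bids=[#3:3@95] asks=[#2:1@99 #4:3@102]
After op 6 [order #5] limit_buy(price=102, qty=5): fills=#5x#2:1@99 #5x#4:3@102; bids=[#5:1@102 #3:3@95] asks=[-]
After op 7 [order #6] limit_buy(price=98, qty=9): fills=none; bids=[#5:1@102 #6:9@98 #3:3@95] asks=[-]
After op 8 [order #7] limit_buy(price=104, qty=9): fills=none; bids=[#7:9@104 #5:1@102 #6:9@98 #3:3@95] asks=[-]

Answer: bid=- ask=100
bid=- ask=99
bid=- ask=99
bid=95 ask=99
bid=95 ask=99
bid=102 ask=-
bid=102 ask=-
bid=104 ask=-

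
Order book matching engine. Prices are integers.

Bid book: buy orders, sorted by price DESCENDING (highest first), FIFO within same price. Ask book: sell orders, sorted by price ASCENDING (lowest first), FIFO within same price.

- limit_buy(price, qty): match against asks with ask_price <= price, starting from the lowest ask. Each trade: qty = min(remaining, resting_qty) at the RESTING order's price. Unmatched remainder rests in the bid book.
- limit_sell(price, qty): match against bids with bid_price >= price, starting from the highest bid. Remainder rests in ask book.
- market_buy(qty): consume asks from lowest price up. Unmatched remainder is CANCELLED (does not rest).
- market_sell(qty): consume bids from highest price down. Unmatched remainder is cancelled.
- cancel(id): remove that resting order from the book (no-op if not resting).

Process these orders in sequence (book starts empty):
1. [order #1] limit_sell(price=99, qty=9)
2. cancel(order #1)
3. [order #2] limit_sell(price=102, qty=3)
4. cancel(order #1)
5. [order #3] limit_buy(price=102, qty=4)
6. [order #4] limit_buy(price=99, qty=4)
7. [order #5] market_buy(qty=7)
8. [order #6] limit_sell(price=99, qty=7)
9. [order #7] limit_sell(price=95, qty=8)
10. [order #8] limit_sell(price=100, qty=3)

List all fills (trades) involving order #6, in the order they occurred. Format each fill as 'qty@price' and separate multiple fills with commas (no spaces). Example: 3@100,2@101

After op 1 [order #1] limit_sell(price=99, qty=9): fills=none; bids=[-] asks=[#1:9@99]
After op 2 cancel(order #1): fills=none; bids=[-] asks=[-]
After op 3 [order #2] limit_sell(price=102, qty=3): fills=none; bids=[-] asks=[#2:3@102]
After op 4 cancel(order #1): fills=none; bids=[-] asks=[#2:3@102]
After op 5 [order #3] limit_buy(price=102, qty=4): fills=#3x#2:3@102; bids=[#3:1@102] asks=[-]
After op 6 [order #4] limit_buy(price=99, qty=4): fills=none; bids=[#3:1@102 #4:4@99] asks=[-]
After op 7 [order #5] market_buy(qty=7): fills=none; bids=[#3:1@102 #4:4@99] asks=[-]
After op 8 [order #6] limit_sell(price=99, qty=7): fills=#3x#6:1@102 #4x#6:4@99; bids=[-] asks=[#6:2@99]
After op 9 [order #7] limit_sell(price=95, qty=8): fills=none; bids=[-] asks=[#7:8@95 #6:2@99]
After op 10 [order #8] limit_sell(price=100, qty=3): fills=none; bids=[-] asks=[#7:8@95 #6:2@99 #8:3@100]

Answer: 1@102,4@99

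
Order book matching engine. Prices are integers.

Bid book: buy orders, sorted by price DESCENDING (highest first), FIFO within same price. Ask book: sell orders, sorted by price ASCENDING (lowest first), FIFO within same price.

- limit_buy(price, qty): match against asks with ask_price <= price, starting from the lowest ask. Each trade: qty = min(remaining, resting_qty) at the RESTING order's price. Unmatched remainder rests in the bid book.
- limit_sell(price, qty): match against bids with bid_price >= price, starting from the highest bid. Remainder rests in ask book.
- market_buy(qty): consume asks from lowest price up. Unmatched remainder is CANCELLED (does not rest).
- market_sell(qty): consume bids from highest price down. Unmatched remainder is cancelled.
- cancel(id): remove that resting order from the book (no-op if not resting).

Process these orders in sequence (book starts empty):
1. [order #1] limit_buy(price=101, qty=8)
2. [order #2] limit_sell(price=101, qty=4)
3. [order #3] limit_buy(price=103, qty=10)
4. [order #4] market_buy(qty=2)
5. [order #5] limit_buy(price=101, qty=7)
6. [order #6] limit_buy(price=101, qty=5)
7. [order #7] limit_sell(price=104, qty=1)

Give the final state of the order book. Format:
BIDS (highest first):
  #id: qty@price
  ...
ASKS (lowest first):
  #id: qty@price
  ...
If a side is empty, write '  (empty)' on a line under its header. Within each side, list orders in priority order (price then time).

Answer: BIDS (highest first):
  #3: 10@103
  #1: 4@101
  #5: 7@101
  #6: 5@101
ASKS (lowest first):
  #7: 1@104

Derivation:
After op 1 [order #1] limit_buy(price=101, qty=8): fills=none; bids=[#1:8@101] asks=[-]
After op 2 [order #2] limit_sell(price=101, qty=4): fills=#1x#2:4@101; bids=[#1:4@101] asks=[-]
After op 3 [order #3] limit_buy(price=103, qty=10): fills=none; bids=[#3:10@103 #1:4@101] asks=[-]
After op 4 [order #4] market_buy(qty=2): fills=none; bids=[#3:10@103 #1:4@101] asks=[-]
After op 5 [order #5] limit_buy(price=101, qty=7): fills=none; bids=[#3:10@103 #1:4@101 #5:7@101] asks=[-]
After op 6 [order #6] limit_buy(price=101, qty=5): fills=none; bids=[#3:10@103 #1:4@101 #5:7@101 #6:5@101] asks=[-]
After op 7 [order #7] limit_sell(price=104, qty=1): fills=none; bids=[#3:10@103 #1:4@101 #5:7@101 #6:5@101] asks=[#7:1@104]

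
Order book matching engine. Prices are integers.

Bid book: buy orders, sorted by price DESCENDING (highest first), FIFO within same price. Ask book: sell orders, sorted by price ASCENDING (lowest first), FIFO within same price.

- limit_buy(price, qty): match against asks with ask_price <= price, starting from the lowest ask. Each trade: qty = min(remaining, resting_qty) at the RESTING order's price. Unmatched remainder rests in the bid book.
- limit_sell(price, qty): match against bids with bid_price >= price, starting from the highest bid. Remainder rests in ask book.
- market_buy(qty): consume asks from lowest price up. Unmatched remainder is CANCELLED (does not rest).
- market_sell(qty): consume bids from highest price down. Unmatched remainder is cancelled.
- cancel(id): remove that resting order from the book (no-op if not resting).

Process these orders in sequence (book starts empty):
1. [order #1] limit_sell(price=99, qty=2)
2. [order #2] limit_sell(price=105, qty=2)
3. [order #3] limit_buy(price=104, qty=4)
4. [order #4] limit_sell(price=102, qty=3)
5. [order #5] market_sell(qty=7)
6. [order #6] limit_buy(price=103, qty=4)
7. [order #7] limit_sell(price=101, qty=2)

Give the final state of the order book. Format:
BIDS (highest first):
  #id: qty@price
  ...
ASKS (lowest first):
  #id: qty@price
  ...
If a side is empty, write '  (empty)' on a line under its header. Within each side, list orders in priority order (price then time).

After op 1 [order #1] limit_sell(price=99, qty=2): fills=none; bids=[-] asks=[#1:2@99]
After op 2 [order #2] limit_sell(price=105, qty=2): fills=none; bids=[-] asks=[#1:2@99 #2:2@105]
After op 3 [order #3] limit_buy(price=104, qty=4): fills=#3x#1:2@99; bids=[#3:2@104] asks=[#2:2@105]
After op 4 [order #4] limit_sell(price=102, qty=3): fills=#3x#4:2@104; bids=[-] asks=[#4:1@102 #2:2@105]
After op 5 [order #5] market_sell(qty=7): fills=none; bids=[-] asks=[#4:1@102 #2:2@105]
After op 6 [order #6] limit_buy(price=103, qty=4): fills=#6x#4:1@102; bids=[#6:3@103] asks=[#2:2@105]
After op 7 [order #7] limit_sell(price=101, qty=2): fills=#6x#7:2@103; bids=[#6:1@103] asks=[#2:2@105]

Answer: BIDS (highest first):
  #6: 1@103
ASKS (lowest first):
  #2: 2@105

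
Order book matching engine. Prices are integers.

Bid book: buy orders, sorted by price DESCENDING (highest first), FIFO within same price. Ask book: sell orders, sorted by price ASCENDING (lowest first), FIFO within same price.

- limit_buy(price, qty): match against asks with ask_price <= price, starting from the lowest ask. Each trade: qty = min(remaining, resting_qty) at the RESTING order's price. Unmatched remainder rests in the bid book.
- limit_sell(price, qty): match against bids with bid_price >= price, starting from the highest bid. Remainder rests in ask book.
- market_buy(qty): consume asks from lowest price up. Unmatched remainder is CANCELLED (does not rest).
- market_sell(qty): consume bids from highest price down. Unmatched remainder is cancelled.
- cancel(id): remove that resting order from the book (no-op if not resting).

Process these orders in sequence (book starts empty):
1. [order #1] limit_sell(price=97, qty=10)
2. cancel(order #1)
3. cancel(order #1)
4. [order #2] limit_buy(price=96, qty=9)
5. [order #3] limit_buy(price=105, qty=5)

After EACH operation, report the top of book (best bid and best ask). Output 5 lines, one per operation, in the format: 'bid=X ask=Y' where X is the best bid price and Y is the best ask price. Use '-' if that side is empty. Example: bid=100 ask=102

After op 1 [order #1] limit_sell(price=97, qty=10): fills=none; bids=[-] asks=[#1:10@97]
After op 2 cancel(order #1): fills=none; bids=[-] asks=[-]
After op 3 cancel(order #1): fills=none; bids=[-] asks=[-]
After op 4 [order #2] limit_buy(price=96, qty=9): fills=none; bids=[#2:9@96] asks=[-]
After op 5 [order #3] limit_buy(price=105, qty=5): fills=none; bids=[#3:5@105 #2:9@96] asks=[-]

Answer: bid=- ask=97
bid=- ask=-
bid=- ask=-
bid=96 ask=-
bid=105 ask=-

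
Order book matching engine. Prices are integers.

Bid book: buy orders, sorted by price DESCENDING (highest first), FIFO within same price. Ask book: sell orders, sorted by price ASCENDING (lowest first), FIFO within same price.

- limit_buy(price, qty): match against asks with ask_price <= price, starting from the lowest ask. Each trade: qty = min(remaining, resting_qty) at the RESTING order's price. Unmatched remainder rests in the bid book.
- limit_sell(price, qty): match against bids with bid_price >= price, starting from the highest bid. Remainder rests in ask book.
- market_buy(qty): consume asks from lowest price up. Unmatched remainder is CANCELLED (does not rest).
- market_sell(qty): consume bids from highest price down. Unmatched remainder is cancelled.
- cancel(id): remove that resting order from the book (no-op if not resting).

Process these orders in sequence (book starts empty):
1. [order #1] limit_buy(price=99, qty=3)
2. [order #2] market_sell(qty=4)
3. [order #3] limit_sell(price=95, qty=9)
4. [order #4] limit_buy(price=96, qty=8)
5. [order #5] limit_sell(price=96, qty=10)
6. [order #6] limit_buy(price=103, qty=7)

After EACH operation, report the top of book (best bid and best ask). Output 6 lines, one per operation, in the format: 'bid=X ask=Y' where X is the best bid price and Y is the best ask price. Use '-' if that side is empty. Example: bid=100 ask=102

After op 1 [order #1] limit_buy(price=99, qty=3): fills=none; bids=[#1:3@99] asks=[-]
After op 2 [order #2] market_sell(qty=4): fills=#1x#2:3@99; bids=[-] asks=[-]
After op 3 [order #3] limit_sell(price=95, qty=9): fills=none; bids=[-] asks=[#3:9@95]
After op 4 [order #4] limit_buy(price=96, qty=8): fills=#4x#3:8@95; bids=[-] asks=[#3:1@95]
After op 5 [order #5] limit_sell(price=96, qty=10): fills=none; bids=[-] asks=[#3:1@95 #5:10@96]
After op 6 [order #6] limit_buy(price=103, qty=7): fills=#6x#3:1@95 #6x#5:6@96; bids=[-] asks=[#5:4@96]

Answer: bid=99 ask=-
bid=- ask=-
bid=- ask=95
bid=- ask=95
bid=- ask=95
bid=- ask=96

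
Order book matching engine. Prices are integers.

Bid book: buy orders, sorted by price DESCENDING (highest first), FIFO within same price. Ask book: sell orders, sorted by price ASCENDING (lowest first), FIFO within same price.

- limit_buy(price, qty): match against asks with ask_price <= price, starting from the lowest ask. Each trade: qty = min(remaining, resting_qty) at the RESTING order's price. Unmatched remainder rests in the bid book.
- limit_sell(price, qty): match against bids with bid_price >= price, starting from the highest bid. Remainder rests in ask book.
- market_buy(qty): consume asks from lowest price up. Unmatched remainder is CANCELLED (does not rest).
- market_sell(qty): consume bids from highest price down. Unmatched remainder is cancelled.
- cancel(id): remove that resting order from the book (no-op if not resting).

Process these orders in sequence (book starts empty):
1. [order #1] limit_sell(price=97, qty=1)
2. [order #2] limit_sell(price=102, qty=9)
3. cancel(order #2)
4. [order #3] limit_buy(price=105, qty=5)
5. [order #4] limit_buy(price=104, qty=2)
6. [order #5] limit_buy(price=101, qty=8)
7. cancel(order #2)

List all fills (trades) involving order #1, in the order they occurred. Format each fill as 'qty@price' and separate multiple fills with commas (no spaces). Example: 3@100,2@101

Answer: 1@97

Derivation:
After op 1 [order #1] limit_sell(price=97, qty=1): fills=none; bids=[-] asks=[#1:1@97]
After op 2 [order #2] limit_sell(price=102, qty=9): fills=none; bids=[-] asks=[#1:1@97 #2:9@102]
After op 3 cancel(order #2): fills=none; bids=[-] asks=[#1:1@97]
After op 4 [order #3] limit_buy(price=105, qty=5): fills=#3x#1:1@97; bids=[#3:4@105] asks=[-]
After op 5 [order #4] limit_buy(price=104, qty=2): fills=none; bids=[#3:4@105 #4:2@104] asks=[-]
After op 6 [order #5] limit_buy(price=101, qty=8): fills=none; bids=[#3:4@105 #4:2@104 #5:8@101] asks=[-]
After op 7 cancel(order #2): fills=none; bids=[#3:4@105 #4:2@104 #5:8@101] asks=[-]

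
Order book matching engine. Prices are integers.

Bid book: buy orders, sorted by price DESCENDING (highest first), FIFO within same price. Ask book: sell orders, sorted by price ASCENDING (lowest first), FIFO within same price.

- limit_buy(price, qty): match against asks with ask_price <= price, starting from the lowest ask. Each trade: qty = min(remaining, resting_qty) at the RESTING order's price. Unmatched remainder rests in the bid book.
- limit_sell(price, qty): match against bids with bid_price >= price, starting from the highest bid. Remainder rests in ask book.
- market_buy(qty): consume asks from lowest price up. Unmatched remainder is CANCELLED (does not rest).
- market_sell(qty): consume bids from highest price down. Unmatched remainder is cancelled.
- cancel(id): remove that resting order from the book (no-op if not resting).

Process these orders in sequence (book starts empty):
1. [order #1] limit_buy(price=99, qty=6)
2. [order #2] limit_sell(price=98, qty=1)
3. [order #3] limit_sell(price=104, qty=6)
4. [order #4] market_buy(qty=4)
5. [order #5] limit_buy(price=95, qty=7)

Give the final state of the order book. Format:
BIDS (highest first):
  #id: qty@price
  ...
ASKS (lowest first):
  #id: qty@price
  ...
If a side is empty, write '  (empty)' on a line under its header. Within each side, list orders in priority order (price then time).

Answer: BIDS (highest first):
  #1: 5@99
  #5: 7@95
ASKS (lowest first):
  #3: 2@104

Derivation:
After op 1 [order #1] limit_buy(price=99, qty=6): fills=none; bids=[#1:6@99] asks=[-]
After op 2 [order #2] limit_sell(price=98, qty=1): fills=#1x#2:1@99; bids=[#1:5@99] asks=[-]
After op 3 [order #3] limit_sell(price=104, qty=6): fills=none; bids=[#1:5@99] asks=[#3:6@104]
After op 4 [order #4] market_buy(qty=4): fills=#4x#3:4@104; bids=[#1:5@99] asks=[#3:2@104]
After op 5 [order #5] limit_buy(price=95, qty=7): fills=none; bids=[#1:5@99 #5:7@95] asks=[#3:2@104]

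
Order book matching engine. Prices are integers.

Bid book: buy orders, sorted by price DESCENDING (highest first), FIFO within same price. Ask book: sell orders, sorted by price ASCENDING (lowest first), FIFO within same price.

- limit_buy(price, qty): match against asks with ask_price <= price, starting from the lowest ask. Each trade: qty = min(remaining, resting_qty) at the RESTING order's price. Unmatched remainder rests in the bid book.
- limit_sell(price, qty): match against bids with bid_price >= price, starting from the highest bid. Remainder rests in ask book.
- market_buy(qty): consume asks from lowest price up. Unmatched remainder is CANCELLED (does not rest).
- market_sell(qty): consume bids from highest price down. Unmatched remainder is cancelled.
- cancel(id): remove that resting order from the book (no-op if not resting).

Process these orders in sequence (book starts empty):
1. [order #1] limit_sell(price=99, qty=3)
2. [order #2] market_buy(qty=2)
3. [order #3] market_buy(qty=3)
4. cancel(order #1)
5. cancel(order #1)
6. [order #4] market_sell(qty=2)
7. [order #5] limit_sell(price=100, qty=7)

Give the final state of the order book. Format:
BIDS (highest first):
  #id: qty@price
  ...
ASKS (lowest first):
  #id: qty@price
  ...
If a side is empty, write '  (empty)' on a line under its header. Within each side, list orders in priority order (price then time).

Answer: BIDS (highest first):
  (empty)
ASKS (lowest first):
  #5: 7@100

Derivation:
After op 1 [order #1] limit_sell(price=99, qty=3): fills=none; bids=[-] asks=[#1:3@99]
After op 2 [order #2] market_buy(qty=2): fills=#2x#1:2@99; bids=[-] asks=[#1:1@99]
After op 3 [order #3] market_buy(qty=3): fills=#3x#1:1@99; bids=[-] asks=[-]
After op 4 cancel(order #1): fills=none; bids=[-] asks=[-]
After op 5 cancel(order #1): fills=none; bids=[-] asks=[-]
After op 6 [order #4] market_sell(qty=2): fills=none; bids=[-] asks=[-]
After op 7 [order #5] limit_sell(price=100, qty=7): fills=none; bids=[-] asks=[#5:7@100]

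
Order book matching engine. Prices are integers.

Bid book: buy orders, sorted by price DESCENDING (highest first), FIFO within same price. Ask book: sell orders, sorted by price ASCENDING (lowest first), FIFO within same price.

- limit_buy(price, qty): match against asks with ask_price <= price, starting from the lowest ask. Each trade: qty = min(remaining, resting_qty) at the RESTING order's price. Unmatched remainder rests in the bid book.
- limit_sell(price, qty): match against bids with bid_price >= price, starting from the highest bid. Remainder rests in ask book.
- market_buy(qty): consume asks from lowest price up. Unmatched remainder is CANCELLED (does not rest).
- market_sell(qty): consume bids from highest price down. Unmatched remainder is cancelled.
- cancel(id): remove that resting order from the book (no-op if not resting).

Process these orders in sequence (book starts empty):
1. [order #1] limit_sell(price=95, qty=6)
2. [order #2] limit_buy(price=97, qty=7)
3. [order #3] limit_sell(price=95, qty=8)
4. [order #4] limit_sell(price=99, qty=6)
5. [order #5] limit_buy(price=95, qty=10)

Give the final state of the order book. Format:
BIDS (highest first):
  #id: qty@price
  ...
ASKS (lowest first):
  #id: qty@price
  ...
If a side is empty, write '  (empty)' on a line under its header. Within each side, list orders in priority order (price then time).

Answer: BIDS (highest first):
  #5: 3@95
ASKS (lowest first):
  #4: 6@99

Derivation:
After op 1 [order #1] limit_sell(price=95, qty=6): fills=none; bids=[-] asks=[#1:6@95]
After op 2 [order #2] limit_buy(price=97, qty=7): fills=#2x#1:6@95; bids=[#2:1@97] asks=[-]
After op 3 [order #3] limit_sell(price=95, qty=8): fills=#2x#3:1@97; bids=[-] asks=[#3:7@95]
After op 4 [order #4] limit_sell(price=99, qty=6): fills=none; bids=[-] asks=[#3:7@95 #4:6@99]
After op 5 [order #5] limit_buy(price=95, qty=10): fills=#5x#3:7@95; bids=[#5:3@95] asks=[#4:6@99]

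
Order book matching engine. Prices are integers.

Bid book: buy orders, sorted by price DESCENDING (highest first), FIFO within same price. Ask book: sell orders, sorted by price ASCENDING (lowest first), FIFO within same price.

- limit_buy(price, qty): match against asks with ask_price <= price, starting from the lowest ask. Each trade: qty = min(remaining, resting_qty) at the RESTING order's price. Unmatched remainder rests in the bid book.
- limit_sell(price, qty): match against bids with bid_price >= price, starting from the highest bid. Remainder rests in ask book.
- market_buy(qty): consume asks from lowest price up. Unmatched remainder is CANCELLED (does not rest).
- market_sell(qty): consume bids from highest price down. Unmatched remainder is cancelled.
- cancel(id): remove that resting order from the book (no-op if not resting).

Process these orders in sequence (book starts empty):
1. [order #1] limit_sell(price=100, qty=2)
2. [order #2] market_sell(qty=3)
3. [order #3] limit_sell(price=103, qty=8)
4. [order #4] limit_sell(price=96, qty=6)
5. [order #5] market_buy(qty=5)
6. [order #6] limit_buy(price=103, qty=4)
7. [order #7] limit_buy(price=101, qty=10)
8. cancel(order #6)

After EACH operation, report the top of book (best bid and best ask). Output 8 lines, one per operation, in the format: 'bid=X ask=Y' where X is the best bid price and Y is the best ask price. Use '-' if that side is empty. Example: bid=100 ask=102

Answer: bid=- ask=100
bid=- ask=100
bid=- ask=100
bid=- ask=96
bid=- ask=96
bid=- ask=103
bid=101 ask=103
bid=101 ask=103

Derivation:
After op 1 [order #1] limit_sell(price=100, qty=2): fills=none; bids=[-] asks=[#1:2@100]
After op 2 [order #2] market_sell(qty=3): fills=none; bids=[-] asks=[#1:2@100]
After op 3 [order #3] limit_sell(price=103, qty=8): fills=none; bids=[-] asks=[#1:2@100 #3:8@103]
After op 4 [order #4] limit_sell(price=96, qty=6): fills=none; bids=[-] asks=[#4:6@96 #1:2@100 #3:8@103]
After op 5 [order #5] market_buy(qty=5): fills=#5x#4:5@96; bids=[-] asks=[#4:1@96 #1:2@100 #3:8@103]
After op 6 [order #6] limit_buy(price=103, qty=4): fills=#6x#4:1@96 #6x#1:2@100 #6x#3:1@103; bids=[-] asks=[#3:7@103]
After op 7 [order #7] limit_buy(price=101, qty=10): fills=none; bids=[#7:10@101] asks=[#3:7@103]
After op 8 cancel(order #6): fills=none; bids=[#7:10@101] asks=[#3:7@103]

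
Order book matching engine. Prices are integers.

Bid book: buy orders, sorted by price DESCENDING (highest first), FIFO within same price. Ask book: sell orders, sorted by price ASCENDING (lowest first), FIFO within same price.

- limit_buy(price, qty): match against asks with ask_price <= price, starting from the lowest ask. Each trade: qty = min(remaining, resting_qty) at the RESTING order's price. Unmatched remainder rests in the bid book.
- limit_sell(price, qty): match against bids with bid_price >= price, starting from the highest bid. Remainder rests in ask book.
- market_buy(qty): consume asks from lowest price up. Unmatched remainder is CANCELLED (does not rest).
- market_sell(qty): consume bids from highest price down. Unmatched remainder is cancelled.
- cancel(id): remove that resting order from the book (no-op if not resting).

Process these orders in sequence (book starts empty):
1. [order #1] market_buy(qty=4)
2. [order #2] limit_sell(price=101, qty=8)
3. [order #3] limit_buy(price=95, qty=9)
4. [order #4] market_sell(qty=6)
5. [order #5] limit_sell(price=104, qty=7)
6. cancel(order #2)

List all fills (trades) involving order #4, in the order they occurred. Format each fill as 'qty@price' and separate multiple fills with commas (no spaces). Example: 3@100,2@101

Answer: 6@95

Derivation:
After op 1 [order #1] market_buy(qty=4): fills=none; bids=[-] asks=[-]
After op 2 [order #2] limit_sell(price=101, qty=8): fills=none; bids=[-] asks=[#2:8@101]
After op 3 [order #3] limit_buy(price=95, qty=9): fills=none; bids=[#3:9@95] asks=[#2:8@101]
After op 4 [order #4] market_sell(qty=6): fills=#3x#4:6@95; bids=[#3:3@95] asks=[#2:8@101]
After op 5 [order #5] limit_sell(price=104, qty=7): fills=none; bids=[#3:3@95] asks=[#2:8@101 #5:7@104]
After op 6 cancel(order #2): fills=none; bids=[#3:3@95] asks=[#5:7@104]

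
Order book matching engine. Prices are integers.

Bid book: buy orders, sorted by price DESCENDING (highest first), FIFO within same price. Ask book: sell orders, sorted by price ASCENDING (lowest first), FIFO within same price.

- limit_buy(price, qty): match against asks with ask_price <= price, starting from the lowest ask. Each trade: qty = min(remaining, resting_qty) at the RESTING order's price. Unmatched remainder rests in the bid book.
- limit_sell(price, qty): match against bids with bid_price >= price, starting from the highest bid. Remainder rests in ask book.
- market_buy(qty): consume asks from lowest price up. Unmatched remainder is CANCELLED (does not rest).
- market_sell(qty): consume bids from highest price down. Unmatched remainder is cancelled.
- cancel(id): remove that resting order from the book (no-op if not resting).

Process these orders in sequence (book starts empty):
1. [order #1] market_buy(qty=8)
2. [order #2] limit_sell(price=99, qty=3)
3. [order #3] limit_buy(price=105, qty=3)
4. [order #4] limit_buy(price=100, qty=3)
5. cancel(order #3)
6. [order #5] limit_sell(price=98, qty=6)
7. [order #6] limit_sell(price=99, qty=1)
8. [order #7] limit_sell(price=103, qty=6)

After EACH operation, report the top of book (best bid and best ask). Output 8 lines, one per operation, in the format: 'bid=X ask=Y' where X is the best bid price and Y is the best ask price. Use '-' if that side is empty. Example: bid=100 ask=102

After op 1 [order #1] market_buy(qty=8): fills=none; bids=[-] asks=[-]
After op 2 [order #2] limit_sell(price=99, qty=3): fills=none; bids=[-] asks=[#2:3@99]
After op 3 [order #3] limit_buy(price=105, qty=3): fills=#3x#2:3@99; bids=[-] asks=[-]
After op 4 [order #4] limit_buy(price=100, qty=3): fills=none; bids=[#4:3@100] asks=[-]
After op 5 cancel(order #3): fills=none; bids=[#4:3@100] asks=[-]
After op 6 [order #5] limit_sell(price=98, qty=6): fills=#4x#5:3@100; bids=[-] asks=[#5:3@98]
After op 7 [order #6] limit_sell(price=99, qty=1): fills=none; bids=[-] asks=[#5:3@98 #6:1@99]
After op 8 [order #7] limit_sell(price=103, qty=6): fills=none; bids=[-] asks=[#5:3@98 #6:1@99 #7:6@103]

Answer: bid=- ask=-
bid=- ask=99
bid=- ask=-
bid=100 ask=-
bid=100 ask=-
bid=- ask=98
bid=- ask=98
bid=- ask=98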